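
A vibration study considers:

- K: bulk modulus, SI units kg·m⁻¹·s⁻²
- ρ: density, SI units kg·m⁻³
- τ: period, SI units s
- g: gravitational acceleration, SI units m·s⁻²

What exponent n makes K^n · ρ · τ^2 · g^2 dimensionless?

Balance the M exponent: (1)·n from K, plus (1) + 2·(0) + 2·(0) = 1 from the rest, must sum to zero.
n + 1 = 0, so n = -1.

-1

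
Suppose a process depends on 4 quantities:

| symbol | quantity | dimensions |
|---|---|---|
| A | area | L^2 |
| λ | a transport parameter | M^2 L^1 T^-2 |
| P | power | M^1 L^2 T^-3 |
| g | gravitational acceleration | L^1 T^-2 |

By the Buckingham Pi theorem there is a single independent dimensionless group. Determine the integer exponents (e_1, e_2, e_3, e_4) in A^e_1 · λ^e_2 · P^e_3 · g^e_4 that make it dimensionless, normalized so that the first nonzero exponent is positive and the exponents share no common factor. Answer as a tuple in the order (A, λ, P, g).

(1, 2, -4, 4)

M: e_1·(0) + e_2·(2) + e_3·(1) + e_4·(0) = 0
L: e_1·(2) + e_2·(1) + e_3·(2) + e_4·(1) = 0
T: e_1·(0) + e_2·(-2) + e_3·(-3) + e_4·(-2) = 0
Solving this homogeneous linear system for the smallest-integer solution (first nonzero entry positive) gives (1, 2, -4, 4).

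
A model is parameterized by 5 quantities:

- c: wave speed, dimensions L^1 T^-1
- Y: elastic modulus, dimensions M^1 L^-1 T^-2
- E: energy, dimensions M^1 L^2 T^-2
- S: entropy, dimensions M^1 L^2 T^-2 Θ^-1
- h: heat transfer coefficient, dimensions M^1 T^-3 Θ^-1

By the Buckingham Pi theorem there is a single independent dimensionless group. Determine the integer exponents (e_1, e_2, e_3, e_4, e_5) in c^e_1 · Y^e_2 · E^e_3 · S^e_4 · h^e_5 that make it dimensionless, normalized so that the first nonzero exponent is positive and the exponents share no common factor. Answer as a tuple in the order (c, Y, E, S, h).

M: e_1·(0) + e_2·(1) + e_3·(1) + e_4·(1) + e_5·(1) = 0
L: e_1·(1) + e_2·(-1) + e_3·(2) + e_4·(2) + e_5·(0) = 0
T: e_1·(-1) + e_2·(-2) + e_3·(-2) + e_4·(-2) + e_5·(-3) = 0
Θ: e_1·(0) + e_2·(0) + e_3·(0) + e_4·(-1) + e_5·(-1) = 0
Solving this homogeneous linear system for the smallest-integer solution (first nonzero entry positive) gives (1, 1, -1, 1, -1).

(1, 1, -1, 1, -1)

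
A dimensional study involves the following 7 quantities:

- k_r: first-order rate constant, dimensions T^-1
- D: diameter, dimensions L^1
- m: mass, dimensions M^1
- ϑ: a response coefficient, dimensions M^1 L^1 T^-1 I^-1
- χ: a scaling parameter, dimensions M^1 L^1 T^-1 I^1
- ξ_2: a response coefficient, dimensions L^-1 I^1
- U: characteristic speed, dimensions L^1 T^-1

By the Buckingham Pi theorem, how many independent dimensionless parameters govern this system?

3

There are 7 variables and 4 base dimensions (M, L, T, I).
The dimension matrix has rank 4.
Independent dimensionless groups: 7 − 4 = 3.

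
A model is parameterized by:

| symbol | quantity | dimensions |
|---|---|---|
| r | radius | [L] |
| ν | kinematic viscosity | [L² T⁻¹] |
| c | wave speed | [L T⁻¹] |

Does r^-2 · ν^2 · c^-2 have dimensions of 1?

yes

Sum the exponent of each base dimension across the product:
  M: −2·[r]_M + 2·[ν]_M − 2·[c]_M = −2·(0) + 2·(0) − 2·(0) = 0
  L: −2·[r]_L + 2·[ν]_L − 2·[c]_L = −2·(1) + 2·(2) − 2·(1) = 0
  T: −2·[r]_T + 2·[ν]_T − 2·[c]_T = −2·(0) + 2·(-1) − 2·(-1) = 0
All base exponents vanish — dimensionless.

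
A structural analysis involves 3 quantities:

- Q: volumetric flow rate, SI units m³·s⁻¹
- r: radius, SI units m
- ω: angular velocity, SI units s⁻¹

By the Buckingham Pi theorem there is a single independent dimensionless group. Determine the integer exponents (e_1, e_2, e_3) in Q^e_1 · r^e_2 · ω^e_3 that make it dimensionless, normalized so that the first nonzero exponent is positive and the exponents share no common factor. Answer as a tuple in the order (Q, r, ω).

(1, -3, -1)

L: e_1·(3) + e_2·(1) + e_3·(0) = 0
T: e_1·(-1) + e_2·(0) + e_3·(-1) = 0
Solving this homogeneous linear system for the smallest-integer solution (first nonzero entry positive) gives (1, -3, -1).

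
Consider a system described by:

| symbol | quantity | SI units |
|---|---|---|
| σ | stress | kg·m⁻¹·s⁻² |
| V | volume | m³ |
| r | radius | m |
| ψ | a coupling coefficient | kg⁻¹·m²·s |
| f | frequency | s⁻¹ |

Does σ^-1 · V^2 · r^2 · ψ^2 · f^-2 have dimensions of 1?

Sum the exponent of each base dimension across the product:
  M: −[σ]_M + 2·[V]_M + 2·[r]_M + 2·[ψ]_M − 2·[f]_M = −(1) + 2·(0) + 2·(0) + 2·(-1) − 2·(0) = -3
  L: −[σ]_L + 2·[V]_L + 2·[r]_L + 2·[ψ]_L − 2·[f]_L = −(-1) + 2·(3) + 2·(1) + 2·(2) − 2·(0) = 13
  T: −[σ]_T + 2·[V]_T + 2·[r]_T + 2·[ψ]_T − 2·[f]_T = −(-2) + 2·(0) + 2·(0) + 2·(1) − 2·(-1) = 6
Net dimensions [M⁻³ L¹³ T⁶] ≠ [1] — not dimensionless.

no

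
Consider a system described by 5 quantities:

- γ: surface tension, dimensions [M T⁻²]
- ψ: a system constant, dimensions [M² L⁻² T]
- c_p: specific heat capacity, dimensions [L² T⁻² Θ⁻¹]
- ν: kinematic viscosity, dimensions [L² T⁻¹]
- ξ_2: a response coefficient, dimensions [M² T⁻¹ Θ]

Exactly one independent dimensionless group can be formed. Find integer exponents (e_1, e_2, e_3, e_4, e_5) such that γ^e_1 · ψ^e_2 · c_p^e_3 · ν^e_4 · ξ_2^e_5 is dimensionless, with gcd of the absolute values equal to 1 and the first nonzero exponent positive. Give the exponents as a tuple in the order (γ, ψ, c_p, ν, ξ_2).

M: e_1·(1) + e_2·(2) + e_3·(0) + e_4·(0) + e_5·(2) = 0
L: e_1·(0) + e_2·(-2) + e_3·(2) + e_4·(2) + e_5·(0) = 0
T: e_1·(-2) + e_2·(1) + e_3·(-2) + e_4·(-1) + e_5·(-1) = 0
Θ: e_1·(0) + e_2·(0) + e_3·(-1) + e_4·(0) + e_5·(1) = 0
Solving this homogeneous linear system for the smallest-integer solution (first nonzero entry positive) gives (2, 1, -2, 3, -2).

(2, 1, -2, 3, -2)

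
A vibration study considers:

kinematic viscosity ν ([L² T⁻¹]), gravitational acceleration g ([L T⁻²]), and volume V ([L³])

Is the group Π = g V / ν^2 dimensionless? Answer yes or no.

yes

Sum the exponent of each base dimension across the product:
  M: −2·[ν]_M + [g]_M + [V]_M = −2·(0) + (0) + (0) = 0
  L: −2·[ν]_L + [g]_L + [V]_L = −2·(2) + (1) + (3) = 0
  T: −2·[ν]_T + [g]_T + [V]_T = −2·(-1) + (-2) + (0) = 0
All base exponents vanish — dimensionless.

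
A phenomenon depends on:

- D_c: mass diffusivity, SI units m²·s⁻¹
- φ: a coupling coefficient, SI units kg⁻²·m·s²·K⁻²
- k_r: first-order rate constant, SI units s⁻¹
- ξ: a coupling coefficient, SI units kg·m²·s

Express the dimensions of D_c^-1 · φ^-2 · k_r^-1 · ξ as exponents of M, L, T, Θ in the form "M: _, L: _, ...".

M: 5, L: -2, T: -1, Θ: 4

Collect each base-dimension exponent across the product:
  M: −(0) − 2·(-2) − (0) + (1) = 5
  L: −(2) − 2·(1) − (0) + (2) = -2
  T: −(-1) − 2·(2) − (-1) + (1) = -1
  Θ: −(0) − 2·(-2) − (0) + (0) = 4
So the dimensions are [M⁵ L⁻² T⁻¹ Θ⁴].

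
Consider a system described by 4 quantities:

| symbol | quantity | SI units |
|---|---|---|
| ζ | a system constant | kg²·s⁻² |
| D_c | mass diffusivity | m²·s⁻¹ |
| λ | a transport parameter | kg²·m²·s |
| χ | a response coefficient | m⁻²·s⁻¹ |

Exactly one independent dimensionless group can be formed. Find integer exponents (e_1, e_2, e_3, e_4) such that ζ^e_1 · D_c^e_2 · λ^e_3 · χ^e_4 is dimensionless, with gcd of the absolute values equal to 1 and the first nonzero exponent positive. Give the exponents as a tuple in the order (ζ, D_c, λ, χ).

M: e_1·(2) + e_2·(0) + e_3·(2) + e_4·(0) = 0
L: e_1·(0) + e_2·(2) + e_3·(2) + e_4·(-2) = 0
T: e_1·(-2) + e_2·(-1) + e_3·(1) + e_4·(-1) = 0
Solving this homogeneous linear system for the smallest-integer solution (first nonzero entry positive) gives (1, -1, -1, -2).

(1, -1, -1, -2)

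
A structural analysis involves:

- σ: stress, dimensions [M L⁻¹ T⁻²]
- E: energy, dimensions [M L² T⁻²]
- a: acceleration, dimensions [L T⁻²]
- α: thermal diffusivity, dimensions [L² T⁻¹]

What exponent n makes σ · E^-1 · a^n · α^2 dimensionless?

-1

Balance the L exponent: (1)·n from a, plus (-1) − (2) + 2·(2) = 1 from the rest, must sum to zero.
n + 1 = 0, so n = -1.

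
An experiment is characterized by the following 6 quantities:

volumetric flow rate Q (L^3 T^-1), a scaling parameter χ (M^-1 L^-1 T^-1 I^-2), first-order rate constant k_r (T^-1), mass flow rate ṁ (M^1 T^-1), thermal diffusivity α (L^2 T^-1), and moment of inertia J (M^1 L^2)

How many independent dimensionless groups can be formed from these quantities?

2

There are 6 variables and 4 base dimensions (M, L, T, I).
The dimension matrix has rank 4.
Independent dimensionless groups: 6 − 4 = 2.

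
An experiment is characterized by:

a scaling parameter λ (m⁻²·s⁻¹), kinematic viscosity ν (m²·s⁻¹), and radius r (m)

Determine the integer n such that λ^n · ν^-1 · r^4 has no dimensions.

Balance the L exponent: (-2)·n from λ, plus −(2) + 4·(1) = 2 from the rest, must sum to zero.
-2n + 2 = 0, so n = 1.

1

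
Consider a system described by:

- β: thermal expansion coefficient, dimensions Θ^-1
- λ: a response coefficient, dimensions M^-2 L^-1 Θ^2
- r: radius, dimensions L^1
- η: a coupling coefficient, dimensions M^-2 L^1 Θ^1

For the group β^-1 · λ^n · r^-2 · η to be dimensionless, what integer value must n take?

-1

Balance the M exponent: (-2)·n from λ, plus −(0) − 2·(0) + (-2) = -2 from the rest, must sum to zero.
-2n − 2 = 0, so n = -1.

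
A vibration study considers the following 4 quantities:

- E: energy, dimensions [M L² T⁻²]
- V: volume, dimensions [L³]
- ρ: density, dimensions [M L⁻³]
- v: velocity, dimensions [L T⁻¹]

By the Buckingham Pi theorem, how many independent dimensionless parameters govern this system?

1

There are 4 variables and 3 base dimensions (M, L, T).
The dimension matrix has rank 3.
Independent dimensionless groups: 4 − 3 = 1.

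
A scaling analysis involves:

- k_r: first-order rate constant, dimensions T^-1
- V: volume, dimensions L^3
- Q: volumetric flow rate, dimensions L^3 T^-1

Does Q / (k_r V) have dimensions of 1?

yes

Sum the exponent of each base dimension across the product:
  L: −[k_r]_L − [V]_L + [Q]_L = −(0) − (3) + (3) = 0
  T: −[k_r]_T − [V]_T + [Q]_T = −(-1) − (0) + (-1) = 0
All base exponents vanish — dimensionless.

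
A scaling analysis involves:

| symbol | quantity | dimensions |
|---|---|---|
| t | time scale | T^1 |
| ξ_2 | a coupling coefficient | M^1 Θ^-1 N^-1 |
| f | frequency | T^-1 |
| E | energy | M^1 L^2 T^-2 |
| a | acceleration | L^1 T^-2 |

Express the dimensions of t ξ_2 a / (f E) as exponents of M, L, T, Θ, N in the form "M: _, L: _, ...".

M: 0, L: -1, T: 2, Θ: -1, N: -1

Collect each base-dimension exponent across the product:
  M: (0) + (1) − (0) − (1) + (0) = 0
  L: (0) + (0) − (0) − (2) + (1) = -1
  T: (1) + (0) − (-1) − (-2) + (-2) = 2
  Θ: (0) + (-1) − (0) − (0) + (0) = -1
  N: (0) + (-1) − (0) − (0) + (0) = -1
So the dimensions are [L⁻¹ T² Θ⁻¹ N⁻¹].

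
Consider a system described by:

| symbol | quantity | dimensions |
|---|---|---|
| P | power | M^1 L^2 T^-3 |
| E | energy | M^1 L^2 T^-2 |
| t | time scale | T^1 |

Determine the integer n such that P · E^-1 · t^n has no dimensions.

1

Balance the T exponent: (1)·n from t, plus (-3) − (-2) = -1 from the rest, must sum to zero.
n − 1 = 0, so n = 1.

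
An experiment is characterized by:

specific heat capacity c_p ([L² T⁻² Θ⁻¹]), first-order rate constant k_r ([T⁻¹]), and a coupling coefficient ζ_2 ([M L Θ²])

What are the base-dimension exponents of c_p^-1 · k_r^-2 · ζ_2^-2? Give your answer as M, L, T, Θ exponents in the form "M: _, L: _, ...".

M: -2, L: -4, T: 4, Θ: -3

Collect each base-dimension exponent across the product:
  M: −(0) − 2·(0) − 2·(1) = -2
  L: −(2) − 2·(0) − 2·(1) = -4
  T: −(-2) − 2·(-1) − 2·(0) = 4
  Θ: −(-1) − 2·(0) − 2·(2) = -3
So the dimensions are [M⁻² L⁻⁴ T⁴ Θ⁻³].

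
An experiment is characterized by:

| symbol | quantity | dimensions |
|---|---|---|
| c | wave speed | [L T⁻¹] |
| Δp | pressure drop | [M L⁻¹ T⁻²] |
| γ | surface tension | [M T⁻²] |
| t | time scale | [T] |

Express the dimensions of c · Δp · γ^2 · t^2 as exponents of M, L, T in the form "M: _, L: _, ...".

Collect each base-dimension exponent across the product:
  M: (0) + (1) + 2·(1) + 2·(0) = 3
  L: (1) + (-1) + 2·(0) + 2·(0) = 0
  T: (-1) + (-2) + 2·(-2) + 2·(1) = -5
So the dimensions are [M³ T⁻⁵].

M: 3, L: 0, T: -5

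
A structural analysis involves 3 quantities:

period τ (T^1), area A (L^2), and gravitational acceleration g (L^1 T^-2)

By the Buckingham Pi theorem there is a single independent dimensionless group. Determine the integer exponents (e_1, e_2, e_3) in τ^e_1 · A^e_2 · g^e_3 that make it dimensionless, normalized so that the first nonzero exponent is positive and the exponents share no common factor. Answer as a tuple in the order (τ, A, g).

(4, -1, 2)

L: e_1·(0) + e_2·(2) + e_3·(1) = 0
T: e_1·(1) + e_2·(0) + e_3·(-2) = 0
Solving this homogeneous linear system for the smallest-integer solution (first nonzero entry positive) gives (4, -1, 2).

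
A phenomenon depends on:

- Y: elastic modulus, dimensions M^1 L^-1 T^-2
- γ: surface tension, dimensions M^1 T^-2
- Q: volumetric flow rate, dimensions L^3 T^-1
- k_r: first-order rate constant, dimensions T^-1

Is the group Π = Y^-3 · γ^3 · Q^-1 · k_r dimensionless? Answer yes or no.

yes

Sum the exponent of each base dimension across the product:
  M: −3·[Y]_M + 3·[γ]_M − [Q]_M + [k_r]_M = −3·(1) + 3·(1) − (0) + (0) = 0
  L: −3·[Y]_L + 3·[γ]_L − [Q]_L + [k_r]_L = −3·(-1) + 3·(0) − (3) + (0) = 0
  T: −3·[Y]_T + 3·[γ]_T − [Q]_T + [k_r]_T = −3·(-2) + 3·(-2) − (-1) + (-1) = 0
  Θ: −3·[Y]_Θ + 3·[γ]_Θ − [Q]_Θ + [k_r]_Θ = −3·(0) + 3·(0) − (0) + (0) = 0
All base exponents vanish — dimensionless.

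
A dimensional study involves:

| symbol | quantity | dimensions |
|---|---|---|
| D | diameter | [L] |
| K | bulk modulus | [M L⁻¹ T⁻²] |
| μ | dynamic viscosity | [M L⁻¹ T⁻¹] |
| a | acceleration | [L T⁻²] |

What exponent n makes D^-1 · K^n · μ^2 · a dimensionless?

Balance the M exponent: (1)·n from K, plus −(0) + 2·(1) + (0) = 2 from the rest, must sum to zero.
n + 2 = 0, so n = -2.

-2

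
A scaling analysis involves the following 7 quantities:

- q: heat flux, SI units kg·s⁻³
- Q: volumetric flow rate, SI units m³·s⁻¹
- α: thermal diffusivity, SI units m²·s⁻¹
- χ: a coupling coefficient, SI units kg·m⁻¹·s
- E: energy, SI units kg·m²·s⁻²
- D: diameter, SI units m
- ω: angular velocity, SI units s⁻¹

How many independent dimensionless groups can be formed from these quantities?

There are 7 variables and 3 base dimensions (M, L, T).
The dimension matrix has rank 3.
Independent dimensionless groups: 7 − 3 = 4.

4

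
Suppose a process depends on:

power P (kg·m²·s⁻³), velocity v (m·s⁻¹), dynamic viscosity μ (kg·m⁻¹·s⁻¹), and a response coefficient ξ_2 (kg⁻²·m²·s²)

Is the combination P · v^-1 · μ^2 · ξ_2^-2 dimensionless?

Sum the exponent of each base dimension across the product:
  M: [P]_M − [v]_M + 2·[μ]_M − 2·[ξ_2]_M = (1) − (0) + 2·(1) − 2·(-2) = 7
  L: [P]_L − [v]_L + 2·[μ]_L − 2·[ξ_2]_L = (2) − (1) + 2·(-1) − 2·(2) = -5
  T: [P]_T − [v]_T + 2·[μ]_T − 2·[ξ_2]_T = (-3) − (-1) + 2·(-1) − 2·(2) = -8
Net dimensions [M⁷ L⁻⁵ T⁻⁸] ≠ [1] — not dimensionless.

no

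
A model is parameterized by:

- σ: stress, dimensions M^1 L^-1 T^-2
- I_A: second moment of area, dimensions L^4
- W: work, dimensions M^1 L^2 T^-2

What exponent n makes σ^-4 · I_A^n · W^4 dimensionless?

-3

Balance the L exponent: (4)·n from I_A, plus −4·(-1) + 4·(2) = 12 from the rest, must sum to zero.
4n + 12 = 0, so n = -3.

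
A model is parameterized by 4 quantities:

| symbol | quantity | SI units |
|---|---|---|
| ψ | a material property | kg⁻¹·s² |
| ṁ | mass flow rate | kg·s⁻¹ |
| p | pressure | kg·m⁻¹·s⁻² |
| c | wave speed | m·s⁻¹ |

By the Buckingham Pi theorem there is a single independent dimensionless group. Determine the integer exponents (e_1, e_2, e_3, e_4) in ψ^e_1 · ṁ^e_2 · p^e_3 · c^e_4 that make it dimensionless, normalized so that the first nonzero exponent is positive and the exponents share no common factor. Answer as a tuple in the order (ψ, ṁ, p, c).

(2, 1, 1, 1)

M: e_1·(-1) + e_2·(1) + e_3·(1) + e_4·(0) = 0
L: e_1·(0) + e_2·(0) + e_3·(-1) + e_4·(1) = 0
T: e_1·(2) + e_2·(-1) + e_3·(-2) + e_4·(-1) = 0
Solving this homogeneous linear system for the smallest-integer solution (first nonzero entry positive) gives (2, 1, 1, 1).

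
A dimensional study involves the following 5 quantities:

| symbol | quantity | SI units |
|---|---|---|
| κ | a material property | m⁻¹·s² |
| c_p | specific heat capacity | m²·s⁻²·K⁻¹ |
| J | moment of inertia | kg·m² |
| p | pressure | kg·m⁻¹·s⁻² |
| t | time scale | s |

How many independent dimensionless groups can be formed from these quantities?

1

There are 5 variables and 4 base dimensions (M, L, T, Θ).
The dimension matrix has rank 4.
Independent dimensionless groups: 5 − 4 = 1.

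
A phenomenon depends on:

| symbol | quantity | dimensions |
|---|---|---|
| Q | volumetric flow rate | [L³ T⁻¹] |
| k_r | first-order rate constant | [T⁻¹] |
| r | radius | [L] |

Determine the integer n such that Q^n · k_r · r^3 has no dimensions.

Balance the L exponent: (3)·n from Q, plus (0) + 3·(1) = 3 from the rest, must sum to zero.
3n + 3 = 0, so n = -1.

-1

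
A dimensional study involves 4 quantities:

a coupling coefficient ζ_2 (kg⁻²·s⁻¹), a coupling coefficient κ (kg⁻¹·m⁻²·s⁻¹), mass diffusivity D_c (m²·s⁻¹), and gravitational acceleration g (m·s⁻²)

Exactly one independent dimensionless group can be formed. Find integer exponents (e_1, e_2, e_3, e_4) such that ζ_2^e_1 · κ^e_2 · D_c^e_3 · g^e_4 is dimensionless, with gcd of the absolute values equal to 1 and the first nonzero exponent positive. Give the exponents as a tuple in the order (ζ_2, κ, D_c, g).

(1, -2, -3, 2)

M: e_1·(-2) + e_2·(-1) + e_3·(0) + e_4·(0) = 0
L: e_1·(0) + e_2·(-2) + e_3·(2) + e_4·(1) = 0
T: e_1·(-1) + e_2·(-1) + e_3·(-1) + e_4·(-2) = 0
Solving this homogeneous linear system for the smallest-integer solution (first nonzero entry positive) gives (1, -2, -3, 2).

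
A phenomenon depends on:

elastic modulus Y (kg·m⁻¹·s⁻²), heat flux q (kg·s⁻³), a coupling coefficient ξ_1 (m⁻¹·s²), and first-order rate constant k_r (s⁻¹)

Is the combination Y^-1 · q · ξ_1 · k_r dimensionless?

Sum the exponent of each base dimension across the product:
  M: −[Y]_M + [q]_M + [ξ_1]_M + [k_r]_M = −(1) + (1) + (0) + (0) = 0
  L: −[Y]_L + [q]_L + [ξ_1]_L + [k_r]_L = −(-1) + (0) + (-1) + (0) = 0
  T: −[Y]_T + [q]_T + [ξ_1]_T + [k_r]_T = −(-2) + (-3) + (2) + (-1) = 0
All base exponents vanish — dimensionless.

yes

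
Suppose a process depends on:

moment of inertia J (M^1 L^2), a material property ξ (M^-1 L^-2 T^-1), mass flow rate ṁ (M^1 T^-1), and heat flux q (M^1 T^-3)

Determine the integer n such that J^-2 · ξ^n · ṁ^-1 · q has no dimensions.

Balance the M exponent: (-1)·n from ξ, plus −2·(1) − (1) + (1) = -2 from the rest, must sum to zero.
−n − 2 = 0, so n = -2.

-2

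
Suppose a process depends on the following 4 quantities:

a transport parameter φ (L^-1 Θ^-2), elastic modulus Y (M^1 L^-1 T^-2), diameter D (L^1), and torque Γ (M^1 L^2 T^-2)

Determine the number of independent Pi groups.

There are 4 variables and 4 base dimensions (M, L, T, Θ).
The dimension matrix has rank 3 (less than 4: the dimension vectors are linearly dependent).
Independent dimensionless groups: 4 − 3 = 1.

1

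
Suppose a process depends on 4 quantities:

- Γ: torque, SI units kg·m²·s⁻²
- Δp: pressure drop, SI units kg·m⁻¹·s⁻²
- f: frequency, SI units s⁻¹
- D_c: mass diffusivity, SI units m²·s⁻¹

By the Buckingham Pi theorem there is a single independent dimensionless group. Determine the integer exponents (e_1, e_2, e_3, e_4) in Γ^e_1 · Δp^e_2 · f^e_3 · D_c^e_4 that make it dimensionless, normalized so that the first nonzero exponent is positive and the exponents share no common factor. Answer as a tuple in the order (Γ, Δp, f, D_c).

(2, -2, 3, -3)

M: e_1·(1) + e_2·(1) + e_3·(0) + e_4·(0) = 0
L: e_1·(2) + e_2·(-1) + e_3·(0) + e_4·(2) = 0
T: e_1·(-2) + e_2·(-2) + e_3·(-1) + e_4·(-1) = 0
Solving this homogeneous linear system for the smallest-integer solution (first nonzero entry positive) gives (2, -2, 3, -3).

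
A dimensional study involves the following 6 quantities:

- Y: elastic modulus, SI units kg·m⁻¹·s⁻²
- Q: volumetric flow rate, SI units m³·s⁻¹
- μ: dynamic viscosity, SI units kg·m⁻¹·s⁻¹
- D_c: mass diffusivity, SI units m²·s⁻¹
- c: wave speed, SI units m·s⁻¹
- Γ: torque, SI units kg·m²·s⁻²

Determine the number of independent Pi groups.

There are 6 variables and 3 base dimensions (M, L, T).
The dimension matrix has rank 3.
Independent dimensionless groups: 6 − 3 = 3.

3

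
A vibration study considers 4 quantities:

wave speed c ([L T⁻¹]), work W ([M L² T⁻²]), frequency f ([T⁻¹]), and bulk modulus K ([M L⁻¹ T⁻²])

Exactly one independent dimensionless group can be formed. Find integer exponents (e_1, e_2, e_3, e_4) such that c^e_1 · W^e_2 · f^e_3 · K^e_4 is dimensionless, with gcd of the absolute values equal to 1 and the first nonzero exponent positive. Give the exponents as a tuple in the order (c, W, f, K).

(3, -1, -3, 1)

M: e_1·(0) + e_2·(1) + e_3·(0) + e_4·(1) = 0
L: e_1·(1) + e_2·(2) + e_3·(0) + e_4·(-1) = 0
T: e_1·(-1) + e_2·(-2) + e_3·(-1) + e_4·(-2) = 0
Solving this homogeneous linear system for the smallest-integer solution (first nonzero entry positive) gives (3, -1, -3, 1).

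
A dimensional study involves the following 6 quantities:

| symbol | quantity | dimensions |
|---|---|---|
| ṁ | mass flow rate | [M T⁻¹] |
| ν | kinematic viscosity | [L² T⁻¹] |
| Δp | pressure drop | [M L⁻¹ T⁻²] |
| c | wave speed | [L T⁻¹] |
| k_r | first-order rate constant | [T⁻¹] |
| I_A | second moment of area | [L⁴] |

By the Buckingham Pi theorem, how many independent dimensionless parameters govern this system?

There are 6 variables and 3 base dimensions (M, L, T).
The dimension matrix has rank 3.
Independent dimensionless groups: 6 − 3 = 3.

3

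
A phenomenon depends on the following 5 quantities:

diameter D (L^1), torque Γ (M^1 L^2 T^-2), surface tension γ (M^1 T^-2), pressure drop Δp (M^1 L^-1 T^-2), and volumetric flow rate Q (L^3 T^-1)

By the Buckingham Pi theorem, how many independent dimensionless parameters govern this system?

There are 5 variables and 3 base dimensions (M, L, T).
The dimension matrix has rank 3.
Independent dimensionless groups: 5 − 3 = 2.

2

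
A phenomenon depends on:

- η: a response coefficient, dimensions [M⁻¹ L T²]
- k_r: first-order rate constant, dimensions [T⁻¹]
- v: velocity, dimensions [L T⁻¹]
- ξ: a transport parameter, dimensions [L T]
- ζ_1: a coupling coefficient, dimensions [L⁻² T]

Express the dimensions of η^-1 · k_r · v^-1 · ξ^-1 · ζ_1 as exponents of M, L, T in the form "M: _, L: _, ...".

Collect each base-dimension exponent across the product:
  M: −(-1) + (0) − (0) − (0) + (0) = 1
  L: −(1) + (0) − (1) − (1) + (-2) = -5
  T: −(2) + (-1) − (-1) − (1) + (1) = -2
So the dimensions are [M L⁻⁵ T⁻²].

M: 1, L: -5, T: -2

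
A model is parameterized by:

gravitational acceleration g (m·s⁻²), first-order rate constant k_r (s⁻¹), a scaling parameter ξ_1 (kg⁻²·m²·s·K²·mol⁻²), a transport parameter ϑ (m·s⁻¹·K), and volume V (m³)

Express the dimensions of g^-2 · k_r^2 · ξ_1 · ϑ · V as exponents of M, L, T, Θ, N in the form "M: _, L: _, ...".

M: -2, L: 4, T: 2, Θ: 3, N: -2

Collect each base-dimension exponent across the product:
  M: −2·(0) + 2·(0) + (-2) + (0) + (0) = -2
  L: −2·(1) + 2·(0) + (2) + (1) + (3) = 4
  T: −2·(-2) + 2·(-1) + (1) + (-1) + (0) = 2
  Θ: −2·(0) + 2·(0) + (2) + (1) + (0) = 3
  N: −2·(0) + 2·(0) + (-2) + (0) + (0) = -2
So the dimensions are [M⁻² L⁴ T² Θ³ N⁻²].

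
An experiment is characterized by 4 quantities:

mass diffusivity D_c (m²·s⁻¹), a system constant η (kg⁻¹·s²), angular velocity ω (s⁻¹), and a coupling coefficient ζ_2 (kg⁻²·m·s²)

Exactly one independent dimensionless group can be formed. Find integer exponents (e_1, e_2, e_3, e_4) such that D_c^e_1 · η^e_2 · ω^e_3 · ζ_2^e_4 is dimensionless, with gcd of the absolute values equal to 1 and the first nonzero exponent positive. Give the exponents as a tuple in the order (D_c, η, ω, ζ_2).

(1, 4, 3, -2)

M: e_1·(0) + e_2·(-1) + e_3·(0) + e_4·(-2) = 0
L: e_1·(2) + e_2·(0) + e_3·(0) + e_4·(1) = 0
T: e_1·(-1) + e_2·(2) + e_3·(-1) + e_4·(2) = 0
Solving this homogeneous linear system for the smallest-integer solution (first nonzero entry positive) gives (1, 4, 3, -2).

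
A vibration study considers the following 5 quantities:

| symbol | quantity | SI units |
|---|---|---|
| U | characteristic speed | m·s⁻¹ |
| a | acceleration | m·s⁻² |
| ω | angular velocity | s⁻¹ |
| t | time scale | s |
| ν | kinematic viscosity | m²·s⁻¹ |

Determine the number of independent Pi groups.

There are 5 variables and 2 base dimensions (L, T).
The dimension matrix has rank 2.
Independent dimensionless groups: 5 − 2 = 3.

3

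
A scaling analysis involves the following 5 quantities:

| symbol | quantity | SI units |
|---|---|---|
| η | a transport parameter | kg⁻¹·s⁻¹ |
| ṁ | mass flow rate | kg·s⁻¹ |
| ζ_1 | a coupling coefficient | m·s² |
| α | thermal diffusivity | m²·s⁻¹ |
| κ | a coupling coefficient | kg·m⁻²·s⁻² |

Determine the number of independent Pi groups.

2

There are 5 variables and 3 base dimensions (M, L, T).
The dimension matrix has rank 3.
Independent dimensionless groups: 5 − 3 = 2.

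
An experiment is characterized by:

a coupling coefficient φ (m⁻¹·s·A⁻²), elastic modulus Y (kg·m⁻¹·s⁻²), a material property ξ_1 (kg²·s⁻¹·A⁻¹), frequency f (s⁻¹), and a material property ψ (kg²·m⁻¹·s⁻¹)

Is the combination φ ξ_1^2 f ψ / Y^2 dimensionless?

Sum the exponent of each base dimension across the product:
  M: [φ]_M − 2·[Y]_M + 2·[ξ_1]_M + [f]_M + [ψ]_M = (0) − 2·(1) + 2·(2) + (0) + (2) = 4
  L: [φ]_L − 2·[Y]_L + 2·[ξ_1]_L + [f]_L + [ψ]_L = (-1) − 2·(-1) + 2·(0) + (0) + (-1) = 0
  T: [φ]_T − 2·[Y]_T + 2·[ξ_1]_T + [f]_T + [ψ]_T = (1) − 2·(-2) + 2·(-1) + (-1) + (-1) = 1
  I: [φ]_I − 2·[Y]_I + 2·[ξ_1]_I + [f]_I + [ψ]_I = (-2) − 2·(0) + 2·(-1) + (0) + (0) = -4
Net dimensions [M⁴ T I⁻⁴] ≠ [1] — not dimensionless.

no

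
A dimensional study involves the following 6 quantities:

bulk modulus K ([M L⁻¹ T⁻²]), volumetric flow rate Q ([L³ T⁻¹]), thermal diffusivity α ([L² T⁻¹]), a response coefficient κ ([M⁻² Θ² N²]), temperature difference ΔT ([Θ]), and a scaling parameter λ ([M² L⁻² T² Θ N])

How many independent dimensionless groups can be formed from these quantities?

1

There are 6 variables and 5 base dimensions (M, L, T, Θ, N).
The dimension matrix has rank 5.
Independent dimensionless groups: 6 − 5 = 1.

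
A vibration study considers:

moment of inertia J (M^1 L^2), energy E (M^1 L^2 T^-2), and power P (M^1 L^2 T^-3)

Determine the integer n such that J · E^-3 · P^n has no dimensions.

Balance the M exponent: (1)·n from P, plus (1) − 3·(1) = -2 from the rest, must sum to zero.
n − 2 = 0, so n = 2.

2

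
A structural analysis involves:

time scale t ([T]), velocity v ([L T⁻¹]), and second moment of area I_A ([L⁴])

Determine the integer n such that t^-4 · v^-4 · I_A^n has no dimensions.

Balance the L exponent: (4)·n from I_A, plus −4·(0) − 4·(1) = -4 from the rest, must sum to zero.
4n − 4 = 0, so n = 1.

1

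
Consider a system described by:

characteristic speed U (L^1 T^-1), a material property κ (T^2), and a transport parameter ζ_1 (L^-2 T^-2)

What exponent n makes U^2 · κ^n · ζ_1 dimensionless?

2

Balance the T exponent: (2)·n from κ, plus 2·(-1) + (-2) = -4 from the rest, must sum to zero.
2n − 4 = 0, so n = 2.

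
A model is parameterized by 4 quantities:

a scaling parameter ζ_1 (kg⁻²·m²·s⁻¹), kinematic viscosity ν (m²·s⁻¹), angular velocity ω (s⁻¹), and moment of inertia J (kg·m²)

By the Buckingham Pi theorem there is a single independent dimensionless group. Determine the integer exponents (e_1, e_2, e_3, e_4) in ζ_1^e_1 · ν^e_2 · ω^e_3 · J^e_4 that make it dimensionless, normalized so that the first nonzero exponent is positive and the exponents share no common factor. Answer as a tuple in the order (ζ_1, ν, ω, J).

M: e_1·(-2) + e_2·(0) + e_3·(0) + e_4·(1) = 0
L: e_1·(2) + e_2·(2) + e_3·(0) + e_4·(2) = 0
T: e_1·(-1) + e_2·(-1) + e_3·(-1) + e_4·(0) = 0
Solving this homogeneous linear system for the smallest-integer solution (first nonzero entry positive) gives (1, -3, 2, 2).

(1, -3, 2, 2)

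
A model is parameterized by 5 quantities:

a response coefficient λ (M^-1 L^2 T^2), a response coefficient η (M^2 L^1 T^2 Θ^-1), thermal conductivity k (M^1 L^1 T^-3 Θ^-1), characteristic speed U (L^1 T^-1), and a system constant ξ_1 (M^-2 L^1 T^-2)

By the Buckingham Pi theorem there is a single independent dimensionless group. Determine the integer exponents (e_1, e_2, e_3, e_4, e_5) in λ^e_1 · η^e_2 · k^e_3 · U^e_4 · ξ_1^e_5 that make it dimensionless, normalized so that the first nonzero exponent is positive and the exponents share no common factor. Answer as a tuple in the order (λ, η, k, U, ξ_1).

M: e_1·(-1) + e_2·(2) + e_3·(1) + e_4·(0) + e_5·(-2) = 0
L: e_1·(2) + e_2·(1) + e_3·(1) + e_4·(1) + e_5·(1) = 0
T: e_1·(2) + e_2·(2) + e_3·(-3) + e_4·(-1) + e_5·(-2) = 0
Θ: e_1·(0) + e_2·(-1) + e_3·(-1) + e_4·(0) + e_5·(0) = 0
Solving this homogeneous linear system for the smallest-integer solution (first nonzero entry positive) gives (1, -1, 1, -1, -1).

(1, -1, 1, -1, -1)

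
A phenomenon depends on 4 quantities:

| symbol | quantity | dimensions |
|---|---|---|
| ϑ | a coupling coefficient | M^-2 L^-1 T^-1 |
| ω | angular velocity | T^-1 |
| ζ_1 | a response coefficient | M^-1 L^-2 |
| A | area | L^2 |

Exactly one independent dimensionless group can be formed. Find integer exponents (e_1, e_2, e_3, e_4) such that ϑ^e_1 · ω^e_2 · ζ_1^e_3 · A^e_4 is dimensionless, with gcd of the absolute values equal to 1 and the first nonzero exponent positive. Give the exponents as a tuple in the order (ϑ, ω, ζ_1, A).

(2, -2, -4, -3)

M: e_1·(-2) + e_2·(0) + e_3·(-1) + e_4·(0) = 0
L: e_1·(-1) + e_2·(0) + e_3·(-2) + e_4·(2) = 0
T: e_1·(-1) + e_2·(-1) + e_3·(0) + e_4·(0) = 0
Solving this homogeneous linear system for the smallest-integer solution (first nonzero entry positive) gives (2, -2, -4, -3).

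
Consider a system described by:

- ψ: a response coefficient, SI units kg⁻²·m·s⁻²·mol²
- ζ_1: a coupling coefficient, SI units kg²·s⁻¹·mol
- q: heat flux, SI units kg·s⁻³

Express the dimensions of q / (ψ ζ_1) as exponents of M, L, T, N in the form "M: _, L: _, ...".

Collect each base-dimension exponent across the product:
  M: −(-2) − (2) + (1) = 1
  L: −(1) − (0) + (0) = -1
  T: −(-2) − (-1) + (-3) = 0
  N: −(2) − (1) + (0) = -3
So the dimensions are [M L⁻¹ N⁻³].

M: 1, L: -1, T: 0, N: -3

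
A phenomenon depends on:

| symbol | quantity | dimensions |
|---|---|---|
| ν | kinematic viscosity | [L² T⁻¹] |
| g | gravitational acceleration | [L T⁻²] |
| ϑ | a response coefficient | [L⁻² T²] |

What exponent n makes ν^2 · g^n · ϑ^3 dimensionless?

2

Balance the L exponent: (1)·n from g, plus 2·(2) + 3·(-2) = -2 from the rest, must sum to zero.
n − 2 = 0, so n = 2.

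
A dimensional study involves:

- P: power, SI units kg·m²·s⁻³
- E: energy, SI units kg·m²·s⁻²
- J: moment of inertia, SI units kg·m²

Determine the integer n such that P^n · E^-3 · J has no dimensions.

2

Balance the M exponent: (1)·n from P, plus −3·(1) + (1) = -2 from the rest, must sum to zero.
n − 2 = 0, so n = 2.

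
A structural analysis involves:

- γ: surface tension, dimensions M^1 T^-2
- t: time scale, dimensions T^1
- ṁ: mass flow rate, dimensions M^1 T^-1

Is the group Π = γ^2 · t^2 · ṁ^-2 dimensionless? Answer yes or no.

yes

Sum the exponent of each base dimension across the product:
  M: 2·[γ]_M + 2·[t]_M − 2·[ṁ]_M = 2·(1) + 2·(0) − 2·(1) = 0
  L: 2·[γ]_L + 2·[t]_L − 2·[ṁ]_L = 2·(0) + 2·(0) − 2·(0) = 0
  T: 2·[γ]_T + 2·[t]_T − 2·[ṁ]_T = 2·(-2) + 2·(1) − 2·(-1) = 0
All base exponents vanish — dimensionless.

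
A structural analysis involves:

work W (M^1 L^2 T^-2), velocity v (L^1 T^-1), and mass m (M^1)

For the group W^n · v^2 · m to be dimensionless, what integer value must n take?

-1

Balance the M exponent: (1)·n from W, plus 2·(0) + (1) = 1 from the rest, must sum to zero.
n + 1 = 0, so n = -1.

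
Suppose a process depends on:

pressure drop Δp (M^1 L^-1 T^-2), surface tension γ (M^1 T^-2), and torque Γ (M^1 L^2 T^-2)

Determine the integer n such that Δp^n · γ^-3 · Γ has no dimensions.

2

Balance the M exponent: (1)·n from Δp, plus −3·(1) + (1) = -2 from the rest, must sum to zero.
n − 2 = 0, so n = 2.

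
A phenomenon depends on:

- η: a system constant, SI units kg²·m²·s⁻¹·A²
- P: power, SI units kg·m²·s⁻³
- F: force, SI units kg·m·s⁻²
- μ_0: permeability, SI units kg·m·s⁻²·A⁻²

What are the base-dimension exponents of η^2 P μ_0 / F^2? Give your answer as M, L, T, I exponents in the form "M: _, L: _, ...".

M: 4, L: 5, T: -3, I: 2

Collect each base-dimension exponent across the product:
  M: 2·(2) + (1) − 2·(1) + (1) = 4
  L: 2·(2) + (2) − 2·(1) + (1) = 5
  T: 2·(-1) + (-3) − 2·(-2) + (-2) = -3
  I: 2·(2) + (0) − 2·(0) + (-2) = 2
So the dimensions are [M⁴ L⁵ T⁻³ I²].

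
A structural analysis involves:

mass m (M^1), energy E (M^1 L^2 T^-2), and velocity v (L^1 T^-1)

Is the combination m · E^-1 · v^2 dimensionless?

yes

Sum the exponent of each base dimension across the product:
  M: [m]_M − [E]_M + 2·[v]_M = (1) − (1) + 2·(0) = 0
  L: [m]_L − [E]_L + 2·[v]_L = (0) − (2) + 2·(1) = 0
  T: [m]_T − [E]_T + 2·[v]_T = (0) − (-2) + 2·(-1) = 0
All base exponents vanish — dimensionless.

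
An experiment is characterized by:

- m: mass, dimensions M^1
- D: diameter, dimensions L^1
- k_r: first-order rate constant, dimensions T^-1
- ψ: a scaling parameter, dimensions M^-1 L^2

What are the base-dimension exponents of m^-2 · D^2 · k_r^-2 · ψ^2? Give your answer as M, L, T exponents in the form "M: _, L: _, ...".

M: -4, L: 6, T: 2

Collect each base-dimension exponent across the product:
  M: −2·(1) + 2·(0) − 2·(0) + 2·(-1) = -4
  L: −2·(0) + 2·(1) − 2·(0) + 2·(2) = 6
  T: −2·(0) + 2·(0) − 2·(-1) + 2·(0) = 2
So the dimensions are [M⁻⁴ L⁶ T²].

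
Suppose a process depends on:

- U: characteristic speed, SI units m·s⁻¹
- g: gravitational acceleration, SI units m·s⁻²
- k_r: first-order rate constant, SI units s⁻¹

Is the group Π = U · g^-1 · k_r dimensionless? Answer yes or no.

yes

Sum the exponent of each base dimension across the product:
  L: [U]_L − [g]_L + [k_r]_L = (1) − (1) + (0) = 0
  T: [U]_T − [g]_T + [k_r]_T = (-1) − (-2) + (-1) = 0
All base exponents vanish — dimensionless.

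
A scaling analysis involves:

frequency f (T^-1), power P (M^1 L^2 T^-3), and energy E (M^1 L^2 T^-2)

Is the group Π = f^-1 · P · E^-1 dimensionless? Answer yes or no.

Sum the exponent of each base dimension across the product:
  M: −[f]_M + [P]_M − [E]_M = −(0) + (1) − (1) = 0
  L: −[f]_L + [P]_L − [E]_L = −(0) + (2) − (2) = 0
  T: −[f]_T + [P]_T − [E]_T = −(-1) + (-3) − (-2) = 0
  Θ: −[f]_Θ + [P]_Θ − [E]_Θ = −(0) + (0) − (0) = 0
All base exponents vanish — dimensionless.

yes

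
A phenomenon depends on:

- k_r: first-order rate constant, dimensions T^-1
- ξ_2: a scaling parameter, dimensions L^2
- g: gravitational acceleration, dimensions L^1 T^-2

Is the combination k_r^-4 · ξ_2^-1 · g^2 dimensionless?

Sum the exponent of each base dimension across the product:
  L: −4·[k_r]_L − [ξ_2]_L + 2·[g]_L = −4·(0) − (2) + 2·(1) = 0
  T: −4·[k_r]_T − [ξ_2]_T + 2·[g]_T = −4·(-1) − (0) + 2·(-2) = 0
All base exponents vanish — dimensionless.

yes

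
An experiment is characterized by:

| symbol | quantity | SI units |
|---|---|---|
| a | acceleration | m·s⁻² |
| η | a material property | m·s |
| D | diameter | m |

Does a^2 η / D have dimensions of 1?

Sum the exponent of each base dimension across the product:
  L: 2·[a]_L + [η]_L − [D]_L = 2·(1) + (1) − (1) = 2
  T: 2·[a]_T + [η]_T − [D]_T = 2·(-2) + (1) − (0) = -3
Net dimensions [L² T⁻³] ≠ [1] — not dimensionless.

no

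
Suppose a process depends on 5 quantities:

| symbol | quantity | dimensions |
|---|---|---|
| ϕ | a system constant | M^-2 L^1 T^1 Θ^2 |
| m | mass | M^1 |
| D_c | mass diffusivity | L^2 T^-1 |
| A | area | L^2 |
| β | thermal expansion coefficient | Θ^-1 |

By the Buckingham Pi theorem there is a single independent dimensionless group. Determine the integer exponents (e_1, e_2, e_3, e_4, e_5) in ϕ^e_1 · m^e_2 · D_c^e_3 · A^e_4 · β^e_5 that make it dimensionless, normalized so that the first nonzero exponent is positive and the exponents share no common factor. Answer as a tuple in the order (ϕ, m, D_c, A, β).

(2, 4, 2, -3, 4)

M: e_1·(-2) + e_2·(1) + e_3·(0) + e_4·(0) + e_5·(0) = 0
L: e_1·(1) + e_2·(0) + e_3·(2) + e_4·(2) + e_5·(0) = 0
T: e_1·(1) + e_2·(0) + e_3·(-1) + e_4·(0) + e_5·(0) = 0
Θ: e_1·(2) + e_2·(0) + e_3·(0) + e_4·(0) + e_5·(-1) = 0
Solving this homogeneous linear system for the smallest-integer solution (first nonzero entry positive) gives (2, 4, 2, -3, 4).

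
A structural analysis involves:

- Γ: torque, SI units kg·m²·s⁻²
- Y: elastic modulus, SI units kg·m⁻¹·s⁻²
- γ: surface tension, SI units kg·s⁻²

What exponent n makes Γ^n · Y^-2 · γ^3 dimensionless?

-1

Balance the M exponent: (1)·n from Γ, plus −2·(1) + 3·(1) = 1 from the rest, must sum to zero.
n + 1 = 0, so n = -1.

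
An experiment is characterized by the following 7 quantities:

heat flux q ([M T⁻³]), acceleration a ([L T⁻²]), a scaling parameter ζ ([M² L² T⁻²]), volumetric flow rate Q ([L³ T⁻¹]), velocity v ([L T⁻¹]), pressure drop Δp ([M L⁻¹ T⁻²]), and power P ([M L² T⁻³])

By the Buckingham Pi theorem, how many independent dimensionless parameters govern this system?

There are 7 variables and 3 base dimensions (M, L, T).
The dimension matrix has rank 3.
Independent dimensionless groups: 7 − 3 = 4.

4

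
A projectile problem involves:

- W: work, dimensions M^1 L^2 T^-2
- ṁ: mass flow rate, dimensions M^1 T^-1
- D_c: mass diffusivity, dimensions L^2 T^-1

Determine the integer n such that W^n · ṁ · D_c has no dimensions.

-1

Balance the M exponent: (1)·n from W, plus (1) + (0) = 1 from the rest, must sum to zero.
n + 1 = 0, so n = -1.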